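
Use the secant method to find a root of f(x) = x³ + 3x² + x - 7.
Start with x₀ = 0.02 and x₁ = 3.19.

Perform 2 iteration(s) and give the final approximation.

f(x) = x³ + 3x² + x - 7
x₀ = 0.02, x₁ = 3.19

Secant formula: x_{n+1} = x_n - f(x_n)(x_n - x_{n-1})/(f(x_n) - f(x_{n-1}))

Iteration 1:
  f(0.020000) = -6.978792
  f(3.190000) = 59.180059
  x_2 = 3.190000 - 59.180059×(3.190000 - 0.020000)/(59.180059 - (-6.978792))
       = 0.354389
Iteration 2:
  f(3.190000) = 59.180059
  f(0.354389) = -6.224329
  x_3 = 0.354389 - (-6.224329)×(0.354389 - 3.190000)/(-6.224329 - 59.180059)
       = 0.624245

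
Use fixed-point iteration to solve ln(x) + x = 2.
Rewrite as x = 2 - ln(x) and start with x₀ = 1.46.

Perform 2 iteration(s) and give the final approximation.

Equation: ln(x) + x = 2
Fixed-point form: x = 2 - ln(x)
x₀ = 1.46

x_1 = g(1.460000) = 1.621564
x_2 = g(1.621564) = 1.516609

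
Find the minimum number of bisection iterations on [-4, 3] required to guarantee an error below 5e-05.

We need (b-a)/2^n ≤ 5e-05
(3 - (-4))/2^n ≤ 5e-05
7/2^n ≤ 5e-05
2^n ≥ 140000
n ≥ log₂(140000) = 17.10
n ≥ 18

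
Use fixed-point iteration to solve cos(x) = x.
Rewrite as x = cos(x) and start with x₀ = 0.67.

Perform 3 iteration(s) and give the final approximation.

Equation: cos(x) = x
Fixed-point form: x = cos(x)
x₀ = 0.67

x_1 = g(0.670000) = 0.783822
x_2 = g(0.783822) = 0.708221
x_3 = g(0.708221) = 0.759521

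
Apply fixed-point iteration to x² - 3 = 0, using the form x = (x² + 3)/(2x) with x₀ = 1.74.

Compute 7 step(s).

Equation: x² - 3 = 0
Fixed-point form: x = (x² + 3)/(2x)
x₀ = 1.74

x_1 = g(1.740000) = 1.732069
x_2 = g(1.732069) = 1.732051
x_3 = g(1.732051) = 1.732051
x_4 = g(1.732051) = 1.732051
x_5 = g(1.732051) = 1.732051
x_6 = g(1.732051) = 1.732051
x_7 = g(1.732051) = 1.732051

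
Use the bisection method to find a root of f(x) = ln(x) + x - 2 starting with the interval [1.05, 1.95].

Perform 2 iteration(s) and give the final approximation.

f(x) = ln(x) + x - 2
Initial interval: [1.05, 1.95]

Iteration 1:
  c_1 = (1.050000 + 1.950000)/2 = 1.500000
  f(c_1) = f(1.500000) = -0.094535
  f(a) × f(c) ≥ 0, new interval: [1.500000, 1.950000]
Iteration 2:
  c_2 = (1.500000 + 1.950000)/2 = 1.725000
  f(c_2) = f(1.725000) = 0.270227
  f(a) × f(c) < 0, new interval: [1.500000, 1.725000]

After 2 iteration(s), the approximation is c_2 = 1.725000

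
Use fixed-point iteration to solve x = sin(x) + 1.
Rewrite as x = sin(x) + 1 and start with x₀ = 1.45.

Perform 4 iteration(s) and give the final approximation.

Equation: x = sin(x) + 1
Fixed-point form: x = sin(x) + 1
x₀ = 1.45

x_1 = g(1.450000) = 1.992713
x_2 = g(1.992713) = 1.912306
x_3 = g(1.912306) = 1.942250
x_4 = g(1.942250) = 1.931801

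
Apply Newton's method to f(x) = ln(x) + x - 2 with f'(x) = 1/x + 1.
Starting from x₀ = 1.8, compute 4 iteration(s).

f(x) = ln(x) + x - 2
f'(x) = 1/x + 1
x₀ = 1.8

Newton-Raphson formula: x_{n+1} = x_n - f(x_n)/f'(x_n)

Iteration 1:
  f(1.800000) = 0.387787
  f'(1.800000) = 1.555556
  x_1 = 1.800000 - 0.387787/1.555556 = 1.550709
Iteration 2:
  f(1.550709) = -0.010579
  f'(1.550709) = 1.644866
  x_2 = 1.550709 - (-0.010579)/1.644866 = 1.557140
Iteration 3:
  f(1.557140) = -0.000009
  f'(1.557140) = 1.642203
  x_3 = 1.557140 - (-0.000009)/1.642203 = 1.557146
Iteration 4:
  f(1.557146) = 0.000000
  f'(1.557146) = 1.642201
  x_4 = 1.557146 - 0.000000/1.642201 = 1.557146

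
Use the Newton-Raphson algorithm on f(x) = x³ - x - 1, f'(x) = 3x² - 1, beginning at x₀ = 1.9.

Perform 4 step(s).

f(x) = x³ - x - 1
f'(x) = 3x² - 1
x₀ = 1.9

Newton-Raphson formula: x_{n+1} = x_n - f(x_n)/f'(x_n)

Iteration 1:
  f(1.900000) = 3.959000
  f'(1.900000) = 9.830000
  x_1 = 1.900000 - 3.959000/9.830000 = 1.497253
Iteration 2:
  f(1.497253) = 0.859240
  f'(1.497253) = 5.725302
  x_2 = 1.497253 - 0.859240/5.725302 = 1.347176
Iteration 3:
  f(1.347176) = 0.097789
  f'(1.347176) = 4.444646
  x_3 = 1.347176 - 0.097789/4.444646 = 1.325174
Iteration 4:
  f(1.325174) = 0.001946
  f'(1.325174) = 4.268258
  x_4 = 1.325174 - 0.001946/4.268258 = 1.324718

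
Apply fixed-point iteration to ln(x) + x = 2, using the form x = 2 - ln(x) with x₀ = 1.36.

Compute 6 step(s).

Equation: ln(x) + x = 2
Fixed-point form: x = 2 - ln(x)
x₀ = 1.36

x_1 = g(1.360000) = 1.692515
x_2 = g(1.692515) = 1.473784
x_3 = g(1.473784) = 1.612167
x_4 = g(1.612167) = 1.522421
x_5 = g(1.522421) = 1.579698
x_6 = g(1.579698) = 1.542766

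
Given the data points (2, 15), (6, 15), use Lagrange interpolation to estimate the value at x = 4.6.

Lagrange interpolation formula:
P(x) = Σ yᵢ × Lᵢ(x)
where Lᵢ(x) = Π_{j≠i} (x - xⱼ)/(xᵢ - xⱼ)

L_0(4.6) = (4.6 - 6)/(2 - 6) = 0.350000
L_1(4.6) = (4.6 - 2)/(6 - 2) = 0.650000

P(4.6) = 15×L_0(4.6) + 15×L_1(4.6)
P(4.6) = 15.000000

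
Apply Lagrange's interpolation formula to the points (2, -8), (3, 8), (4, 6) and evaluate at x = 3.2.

Lagrange interpolation formula:
P(x) = Σ yᵢ × Lᵢ(x)
where Lᵢ(x) = Π_{j≠i} (x - xⱼ)/(xᵢ - xⱼ)

L_0(3.2) = (3.2 - 3)/(2 - 3) × (3.2 - 4)/(2 - 4) = -0.080000
L_1(3.2) = (3.2 - 2)/(3 - 2) × (3.2 - 4)/(3 - 4) = 0.960000
L_2(3.2) = (3.2 - 2)/(4 - 2) × (3.2 - 3)/(4 - 3) = 0.120000

P(3.2) = (-8)×L_0(3.2) + 8×L_1(3.2) + 6×L_2(3.2)
P(3.2) = 9.040000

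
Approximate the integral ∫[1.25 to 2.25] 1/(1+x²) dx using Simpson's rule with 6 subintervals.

f(x) = 1/(1+x²)
a = 1.25, b = 2.25, n = 6
h = (b - a)/n = 0.166667

Simpson's rule: (h/3)[f(x₀) + 4f(x₁) + 2f(x₂) + ... + f(xₙ)]

x_0 = 1.2500, f(x_0) = 0.390244, coefficient = 1
x_1 = 1.4167, f(x_1) = 0.332564, coefficient = 4
x_2 = 1.5833, f(x_2) = 0.285149, coefficient = 2
x_3 = 1.7500, f(x_3) = 0.246154, coefficient = 4
x_4 = 1.9167, f(x_4) = 0.213967, coefficient = 2
x_5 = 2.0833, f(x_5) = 0.187256, coefficient = 4
x_6 = 2.2500, f(x_6) = 0.164948, coefficient = 1

I ≈ (0.166667/3) × 4.617318 = 0.256518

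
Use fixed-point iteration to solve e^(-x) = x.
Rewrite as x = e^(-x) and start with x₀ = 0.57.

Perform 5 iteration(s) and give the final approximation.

Equation: e^(-x) = x
Fixed-point form: x = e^(-x)
x₀ = 0.57

x_1 = g(0.570000) = 0.565525
x_2 = g(0.565525) = 0.568062
x_3 = g(0.568062) = 0.566623
x_4 = g(0.566623) = 0.567439
x_5 = g(0.567439) = 0.566976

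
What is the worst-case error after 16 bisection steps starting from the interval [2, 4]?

Bisection error bound: |error| ≤ (b-a)/2^n
|error| ≤ (4 - 2)/2^16 = 2/2^16
|error| ≤ 0.0000305176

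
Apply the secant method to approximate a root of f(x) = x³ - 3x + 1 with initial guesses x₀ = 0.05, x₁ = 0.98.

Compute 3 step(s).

f(x) = x³ - 3x + 1
x₀ = 0.05, x₁ = 0.98

Secant formula: x_{n+1} = x_n - f(x_n)(x_n - x_{n-1})/(f(x_n) - f(x_{n-1}))

Iteration 1:
  f(0.050000) = 0.850125
  f(0.980000) = -0.998808
  x_2 = 0.980000 - (-0.998808)×(0.980000 - 0.050000)/(-0.998808 - 0.850125)
       = 0.477607
Iteration 2:
  f(0.980000) = -0.998808
  f(0.477607) = -0.323874
  x_3 = 0.477607 - (-0.323874)×(0.477607 - 0.980000)/(-0.323874 - (-0.998808))
       = 0.236528
Iteration 3:
  f(0.477607) = -0.323874
  f(0.236528) = 0.303649
  x_4 = 0.236528 - 0.303649×(0.236528 - 0.477607)/(0.303649 - (-0.323874))
       = 0.353182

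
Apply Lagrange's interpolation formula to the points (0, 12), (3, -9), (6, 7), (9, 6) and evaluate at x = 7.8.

Lagrange interpolation formula:
P(x) = Σ yᵢ × Lᵢ(x)
where Lᵢ(x) = Π_{j≠i} (x - xⱼ)/(xᵢ - xⱼ)

L_0(7.8) = (7.8 - 3)/(0 - 3) × (7.8 - 6)/(0 - 6) × (7.8 - 9)/(0 - 9) = 0.064000
L_1(7.8) = (7.8 - 0)/(3 - 0) × (7.8 - 6)/(3 - 6) × (7.8 - 9)/(3 - 9) = -0.312000
L_2(7.8) = (7.8 - 0)/(6 - 0) × (7.8 - 3)/(6 - 3) × (7.8 - 9)/(6 - 9) = 0.832000
L_3(7.8) = (7.8 - 0)/(9 - 0) × (7.8 - 3)/(9 - 3) × (7.8 - 6)/(9 - 6) = 0.416000

P(7.8) = 12×L_0(7.8) + (-9)×L_1(7.8) + 7×L_2(7.8) + 6×L_3(7.8)
P(7.8) = 11.896000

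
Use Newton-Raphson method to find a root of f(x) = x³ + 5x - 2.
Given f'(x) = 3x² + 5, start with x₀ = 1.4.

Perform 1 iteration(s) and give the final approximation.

f(x) = x³ + 5x - 2
f'(x) = 3x² + 5
x₀ = 1.4

Newton-Raphson formula: x_{n+1} = x_n - f(x_n)/f'(x_n)

Iteration 1:
  f(1.400000) = 7.744000
  f'(1.400000) = 10.880000
  x_1 = 1.400000 - 7.744000/10.880000 = 0.688235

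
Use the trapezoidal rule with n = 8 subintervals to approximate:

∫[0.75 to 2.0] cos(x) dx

f(x) = cos(x)
a = 0.75, b = 2.0, n = 8
h = (b - a)/n = 0.156250

Trapezoidal rule: (h/2)[f(x₀) + 2f(x₁) + 2f(x₂) + ... + f(xₙ)]

x_0 = 0.7500, f(x_0) = 0.731689, coefficient = 1
x_1 = 0.9062, f(x_1) = 0.616702, coefficient = 2
x_2 = 1.0625, f(x_2) = 0.486690, coefficient = 2
x_3 = 1.2188, f(x_3) = 0.344819, coefficient = 2
x_4 = 1.3750, f(x_4) = 0.194548, coefficient = 2
x_5 = 1.5312, f(x_5) = 0.039536, coefficient = 2
x_6 = 1.6875, f(x_6) = -0.116439, coefficient = 2
x_7 = 1.8438, f(x_7) = -0.269577, coefficient = 2
x_8 = 2.0000, f(x_8) = -0.416147, coefficient = 1

I ≈ (0.156250/2) × 2.908100 = 0.227195
Exact value: 0.227659
Error: 0.000463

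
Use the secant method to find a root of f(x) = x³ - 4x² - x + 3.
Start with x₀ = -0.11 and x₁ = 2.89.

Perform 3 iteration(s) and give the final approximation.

f(x) = x³ - 4x² - x + 3
x₀ = -0.11, x₁ = 2.89

Secant formula: x_{n+1} = x_n - f(x_n)(x_n - x_{n-1})/(f(x_n) - f(x_{n-1}))

Iteration 1:
  f(-0.110000) = 3.060269
  f(2.890000) = -9.160831
  x_2 = 2.890000 - (-9.160831)×(2.890000 - (-0.110000))/(-9.160831 - 3.060269)
       = 0.641226
Iteration 2:
  f(2.890000) = -9.160831
  f(0.641226) = 0.977745
  x_3 = 0.641226 - 0.977745×(0.641226 - 2.890000)/(0.977745 - (-9.160831))
       = 0.858093
Iteration 3:
  f(0.641226) = 0.977745
  f(0.858093) = -0.171555
  x_4 = 0.858093 - (-0.171555)×(0.858093 - 0.641226)/(-0.171555 - 0.977745)
       = 0.825722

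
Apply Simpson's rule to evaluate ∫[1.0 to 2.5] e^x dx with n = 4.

f(x) = e^x
a = 1.0, b = 2.5, n = 4
h = (b - a)/n = 0.375000

Simpson's rule: (h/3)[f(x₀) + 4f(x₁) + 2f(x₂) + ... + f(xₙ)]

x_0 = 1.0000, f(x_0) = 2.718282, coefficient = 1
x_1 = 1.3750, f(x_1) = 3.955077, coefficient = 4
x_2 = 1.7500, f(x_2) = 5.754603, coefficient = 2
x_3 = 2.1250, f(x_3) = 8.372897, coefficient = 4
x_4 = 2.5000, f(x_4) = 12.182494, coefficient = 1

I ≈ (0.375000/3) × 75.721878 = 9.465235
Exact value: 9.464212
Error: 0.001023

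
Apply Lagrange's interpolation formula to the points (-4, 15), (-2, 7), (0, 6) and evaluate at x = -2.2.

Lagrange interpolation formula:
P(x) = Σ yᵢ × Lᵢ(x)
where Lᵢ(x) = Π_{j≠i} (x - xⱼ)/(xᵢ - xⱼ)

L_0(-2.2) = (-2.2 - (-2))/(-4 - (-2)) × (-2.2 - 0)/(-4 - 0) = 0.055000
L_1(-2.2) = (-2.2 - (-4))/(-2 - (-4)) × (-2.2 - 0)/(-2 - 0) = 0.990000
L_2(-2.2) = (-2.2 - (-4))/(0 - (-4)) × (-2.2 - (-2))/(0 - (-2)) = -0.045000

P(-2.2) = 15×L_0(-2.2) + 7×L_1(-2.2) + 6×L_2(-2.2)
P(-2.2) = 7.485000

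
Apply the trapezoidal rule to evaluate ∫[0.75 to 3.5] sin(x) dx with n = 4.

f(x) = sin(x)
a = 0.75, b = 3.5, n = 4
h = (b - a)/n = 0.687500

Trapezoidal rule: (h/2)[f(x₀) + 2f(x₁) + 2f(x₂) + ... + f(xₙ)]

x_0 = 0.7500, f(x_0) = 0.681639, coefficient = 1
x_1 = 1.4375, f(x_1) = 0.991129, coefficient = 2
x_2 = 2.1250, f(x_2) = 0.850320, coefficient = 2
x_3 = 2.8125, f(x_3) = 0.323185, coefficient = 2
x_4 = 3.5000, f(x_4) = -0.350783, coefficient = 1

I ≈ (0.687500/2) × 4.660123 = 1.601917
Exact value: 1.668146
Error: 0.066228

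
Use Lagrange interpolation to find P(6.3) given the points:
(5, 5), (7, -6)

Lagrange interpolation formula:
P(x) = Σ yᵢ × Lᵢ(x)
where Lᵢ(x) = Π_{j≠i} (x - xⱼ)/(xᵢ - xⱼ)

L_0(6.3) = (6.3 - 7)/(5 - 7) = 0.350000
L_1(6.3) = (6.3 - 5)/(7 - 5) = 0.650000

P(6.3) = 5×L_0(6.3) + (-6)×L_1(6.3)
P(6.3) = -2.150000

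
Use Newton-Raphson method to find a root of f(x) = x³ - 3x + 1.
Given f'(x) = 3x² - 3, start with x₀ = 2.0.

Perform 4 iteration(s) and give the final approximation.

f(x) = x³ - 3x + 1
f'(x) = 3x² - 3
x₀ = 2.0

Newton-Raphson formula: x_{n+1} = x_n - f(x_n)/f'(x_n)

Iteration 1:
  f(2.000000) = 3.000000
  f'(2.000000) = 9.000000
  x_1 = 2.000000 - 3.000000/9.000000 = 1.666667
Iteration 2:
  f(1.666667) = 0.629630
  f'(1.666667) = 5.333333
  x_2 = 1.666667 - 0.629630/5.333333 = 1.548611
Iteration 3:
  f(1.548611) = 0.068040
  f'(1.548611) = 4.194589
  x_3 = 1.548611 - 0.068040/4.194589 = 1.532390
Iteration 4:
  f(1.532390) = 0.001218
  f'(1.532390) = 4.044659
  x_4 = 1.532390 - 0.001218/4.044659 = 1.532089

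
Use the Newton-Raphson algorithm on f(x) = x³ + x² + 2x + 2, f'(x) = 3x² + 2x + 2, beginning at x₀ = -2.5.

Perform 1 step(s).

f(x) = x³ + x² + 2x + 2
f'(x) = 3x² + 2x + 2
x₀ = -2.5

Newton-Raphson formula: x_{n+1} = x_n - f(x_n)/f'(x_n)

Iteration 1:
  f(-2.500000) = -12.375000
  f'(-2.500000) = 15.750000
  x_1 = -2.500000 - (-12.375000)/15.750000 = -1.714286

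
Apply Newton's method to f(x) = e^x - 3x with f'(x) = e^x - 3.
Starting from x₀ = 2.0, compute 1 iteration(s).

f(x) = e^x - 3x
f'(x) = e^x - 3
x₀ = 2.0

Newton-Raphson formula: x_{n+1} = x_n - f(x_n)/f'(x_n)

Iteration 1:
  f(2.000000) = 1.389056
  f'(2.000000) = 4.389056
  x_1 = 2.000000 - 1.389056/4.389056 = 1.683518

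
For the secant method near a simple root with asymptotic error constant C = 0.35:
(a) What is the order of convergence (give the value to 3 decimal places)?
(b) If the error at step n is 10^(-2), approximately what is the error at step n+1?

(a) Secant method has superlinear convergence with order φ = (1+√5)/2 ≈ 1.618.
    This means |e_{n+1}| ≈ C|e_n|^1.618.

(b) With |e_n| = 10^(-2) and C = 0.35:
    |e_{n+1}| ≈ 0.35 × (10^(-2))^1.618 = 0.35 × 10^(-3.24)

(a) ≈ 1.618 (golden ratio); (b) |e_{n+1}| ≈ 2.032e-04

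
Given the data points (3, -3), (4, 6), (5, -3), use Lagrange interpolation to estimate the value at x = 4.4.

Lagrange interpolation formula:
P(x) = Σ yᵢ × Lᵢ(x)
where Lᵢ(x) = Π_{j≠i} (x - xⱼ)/(xᵢ - xⱼ)

L_0(4.4) = (4.4 - 4)/(3 - 4) × (4.4 - 5)/(3 - 5) = -0.120000
L_1(4.4) = (4.4 - 3)/(4 - 3) × (4.4 - 5)/(4 - 5) = 0.840000
L_2(4.4) = (4.4 - 3)/(5 - 3) × (4.4 - 4)/(5 - 4) = 0.280000

P(4.4) = (-3)×L_0(4.4) + 6×L_1(4.4) + (-3)×L_2(4.4)
P(4.4) = 4.560000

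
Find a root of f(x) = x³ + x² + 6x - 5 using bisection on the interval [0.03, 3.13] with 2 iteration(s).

f(x) = x³ + x² + 6x - 5
Initial interval: [0.03, 3.13]

Iteration 1:
  c_1 = (0.030000 + 3.130000)/2 = 1.580000
  f(c_1) = f(1.580000) = 10.920712
  f(a) × f(c) < 0, new interval: [0.030000, 1.580000]
Iteration 2:
  c_2 = (0.030000 + 1.580000)/2 = 0.805000
  f(c_2) = f(0.805000) = 0.999685
  f(a) × f(c) < 0, new interval: [0.030000, 0.805000]

After 2 iteration(s), the approximation is c_2 = 0.805000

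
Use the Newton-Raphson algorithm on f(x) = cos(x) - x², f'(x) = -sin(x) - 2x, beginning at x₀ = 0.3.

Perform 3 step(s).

f(x) = cos(x) - x²
f'(x) = -sin(x) - 2x
x₀ = 0.3

Newton-Raphson formula: x_{n+1} = x_n - f(x_n)/f'(x_n)

Iteration 1:
  f(0.300000) = 0.865336
  f'(0.300000) = -0.895520
  x_1 = 0.300000 - 0.865336/(-0.895520) = 1.266295
Iteration 2:
  f(1.266295) = -1.303685
  f'(1.266295) = -3.486586
  x_2 = 1.266295 - (-1.303685)/(-3.486586) = 0.892380
Iteration 3:
  f(0.892380) = -0.168782
  f'(0.892380) = -2.563329
  x_3 = 0.892380 - (-0.168782)/(-2.563329) = 0.826535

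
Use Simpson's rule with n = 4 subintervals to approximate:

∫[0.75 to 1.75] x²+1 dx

f(x) = x²+1
a = 0.75, b = 1.75, n = 4
h = (b - a)/n = 0.250000

Simpson's rule: (h/3)[f(x₀) + 4f(x₁) + 2f(x₂) + ... + f(xₙ)]

x_0 = 0.7500, f(x_0) = 1.562500, coefficient = 1
x_1 = 1.0000, f(x_1) = 2.000000, coefficient = 4
x_2 = 1.2500, f(x_2) = 2.562500, coefficient = 2
x_3 = 1.5000, f(x_3) = 3.250000, coefficient = 4
x_4 = 1.7500, f(x_4) = 4.062500, coefficient = 1

I ≈ (0.250000/3) × 31.750000 = 2.645833
Exact value: 2.645833
Error: 0.000000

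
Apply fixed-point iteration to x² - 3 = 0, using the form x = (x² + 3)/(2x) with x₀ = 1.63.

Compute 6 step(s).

Equation: x² - 3 = 0
Fixed-point form: x = (x² + 3)/(2x)
x₀ = 1.63

x_1 = g(1.630000) = 1.735245
x_2 = g(1.735245) = 1.732054
x_3 = g(1.732054) = 1.732051
x_4 = g(1.732051) = 1.732051
x_5 = g(1.732051) = 1.732051
x_6 = g(1.732051) = 1.732051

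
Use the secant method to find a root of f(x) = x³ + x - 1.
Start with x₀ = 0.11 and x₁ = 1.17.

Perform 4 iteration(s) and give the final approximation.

f(x) = x³ + x - 1
x₀ = 0.11, x₁ = 1.17

Secant formula: x_{n+1} = x_n - f(x_n)(x_n - x_{n-1})/(f(x_n) - f(x_{n-1}))

Iteration 1:
  f(0.110000) = -0.888669
  f(1.170000) = 1.771613
  x_2 = 1.170000 - 1.771613×(1.170000 - 0.110000)/(1.771613 - (-0.888669))
       = 0.464094
Iteration 2:
  f(1.170000) = 1.771613
  f(0.464094) = -0.435948
  x_3 = 0.464094 - (-0.435948)×(0.464094 - 1.170000)/(-0.435948 - 1.771613)
       = 0.603496
Iteration 3:
  f(0.464094) = -0.435948
  f(0.603496) = -0.176707
  x_4 = 0.603496 - (-0.176707)×(0.603496 - 0.464094)/(-0.176707 - (-0.435948))
       = 0.698516
Iteration 4:
  f(0.603496) = -0.176707
  f(0.698516) = 0.039340
  x_5 = 0.698516 - 0.039340×(0.698516 - 0.603496)/(0.039340 - (-0.176707))
       = 0.681214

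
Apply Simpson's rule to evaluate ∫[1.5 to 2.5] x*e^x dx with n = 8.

f(x) = x*e^x
a = 1.5, b = 2.5, n = 8
h = (b - a)/n = 0.125000

Simpson's rule: (h/3)[f(x₀) + 4f(x₁) + 2f(x₂) + ... + f(xₙ)]

x_0 = 1.5000, f(x_0) = 6.722534, coefficient = 1
x_1 = 1.6250, f(x_1) = 8.252431, coefficient = 4
x_2 = 1.7500, f(x_2) = 10.070555, coefficient = 2
x_3 = 1.8750, f(x_3) = 12.226536, coefficient = 4
x_4 = 2.0000, f(x_4) = 14.778112, coefficient = 2
x_5 = 2.1250, f(x_5) = 17.792407, coefficient = 4
x_6 = 2.2500, f(x_6) = 21.347406, coefficient = 2
x_7 = 2.3750, f(x_7) = 25.533656, coefficient = 4
x_8 = 2.5000, f(x_8) = 30.456235, coefficient = 1

I ≈ (0.125000/3) × 384.791035 = 16.032960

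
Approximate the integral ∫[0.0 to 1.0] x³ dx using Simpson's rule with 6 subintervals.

f(x) = x³
a = 0.0, b = 1.0, n = 6
h = (b - a)/n = 0.166667

Simpson's rule: (h/3)[f(x₀) + 4f(x₁) + 2f(x₂) + ... + f(xₙ)]

x_0 = 0.0000, f(x_0) = 0.000000, coefficient = 1
x_1 = 0.1667, f(x_1) = 0.004630, coefficient = 4
x_2 = 0.3333, f(x_2) = 0.037037, coefficient = 2
x_3 = 0.5000, f(x_3) = 0.125000, coefficient = 4
x_4 = 0.6667, f(x_4) = 0.296296, coefficient = 2
x_5 = 0.8333, f(x_5) = 0.578704, coefficient = 4
x_6 = 1.0000, f(x_6) = 1.000000, coefficient = 1

I ≈ (0.166667/3) × 4.500000 = 0.250000
Exact value: 0.250000
Error: 0.000000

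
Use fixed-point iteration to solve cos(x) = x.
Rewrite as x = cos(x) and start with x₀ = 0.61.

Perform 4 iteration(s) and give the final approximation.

Equation: cos(x) = x
Fixed-point form: x = cos(x)
x₀ = 0.61

x_1 = g(0.610000) = 0.819648
x_2 = g(0.819648) = 0.682479
x_3 = g(0.682479) = 0.776012
x_4 = g(0.776012) = 0.713713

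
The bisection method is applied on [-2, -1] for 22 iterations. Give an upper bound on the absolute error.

Bisection error bound: |error| ≤ (b-a)/2^n
|error| ≤ (-1 - (-2))/2^22 = 1/2^22
|error| ≤ 0.0000002384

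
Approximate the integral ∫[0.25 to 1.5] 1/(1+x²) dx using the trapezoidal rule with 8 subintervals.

f(x) = 1/(1+x²)
a = 0.25, b = 1.5, n = 8
h = (b - a)/n = 0.156250

Trapezoidal rule: (h/2)[f(x₀) + 2f(x₁) + 2f(x₂) + ... + f(xₙ)]

x_0 = 0.2500, f(x_0) = 0.941176, coefficient = 1
x_1 = 0.4062, f(x_1) = 0.858340, coefficient = 2
x_2 = 0.5625, f(x_2) = 0.759644, coefficient = 2
x_3 = 0.7188, f(x_3) = 0.659369, coefficient = 2
x_4 = 0.8750, f(x_4) = 0.566372, coefficient = 2
x_5 = 1.0312, f(x_5) = 0.484619, coefficient = 2
x_6 = 1.1875, f(x_6) = 0.414911, coefficient = 2
x_7 = 1.3438, f(x_7) = 0.356422, coefficient = 2
x_8 = 1.5000, f(x_8) = 0.307692, coefficient = 1

I ≈ (0.156250/2) × 9.448222 = 0.738142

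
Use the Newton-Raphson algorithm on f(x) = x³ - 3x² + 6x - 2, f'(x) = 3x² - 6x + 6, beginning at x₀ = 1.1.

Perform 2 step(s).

f(x) = x³ - 3x² + 6x - 2
f'(x) = 3x² - 6x + 6
x₀ = 1.1

Newton-Raphson formula: x_{n+1} = x_n - f(x_n)/f'(x_n)

Iteration 1:
  f(1.100000) = 2.301000
  f'(1.100000) = 3.030000
  x_1 = 1.100000 - 2.301000/3.030000 = 0.340594
Iteration 2:
  f(0.340594) = -0.264938
  f'(0.340594) = 4.304449
  x_2 = 0.340594 - (-0.264938)/4.304449 = 0.402144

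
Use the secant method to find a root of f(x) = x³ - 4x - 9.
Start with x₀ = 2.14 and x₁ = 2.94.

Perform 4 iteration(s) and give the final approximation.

f(x) = x³ - 4x - 9
x₀ = 2.14, x₁ = 2.94

Secant formula: x_{n+1} = x_n - f(x_n)(x_n - x_{n-1})/(f(x_n) - f(x_{n-1}))

Iteration 1:
  f(2.140000) = -7.759656
  f(2.940000) = 4.652184
  x_2 = 2.940000 - 4.652184×(2.940000 - 2.140000)/(4.652184 - (-7.759656))
       = 2.640145
Iteration 2:
  f(2.940000) = 4.652184
  f(2.640145) = -1.157797
  x_3 = 2.640145 - (-1.157797)×(2.640145 - 2.940000)/(-1.157797 - 4.652184)
       = 2.699900
Iteration 3:
  f(2.640145) = -1.157797
  f(2.699900) = -0.118794
  x_4 = 2.699900 - (-0.118794)×(2.699900 - 2.640145)/(-0.118794 - (-1.157797))
       = 2.706732
Iteration 4:
  f(2.699900) = -0.118794
  f(2.706732) = 0.003661
  x_5 = 2.706732 - 0.003661×(2.706732 - 2.699900)/(0.003661 - (-0.118794))
       = 2.706527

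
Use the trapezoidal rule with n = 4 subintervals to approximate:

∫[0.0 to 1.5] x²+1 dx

f(x) = x²+1
a = 0.0, b = 1.5, n = 4
h = (b - a)/n = 0.375000

Trapezoidal rule: (h/2)[f(x₀) + 2f(x₁) + 2f(x₂) + ... + f(xₙ)]

x_0 = 0.0000, f(x_0) = 1.000000, coefficient = 1
x_1 = 0.3750, f(x_1) = 1.140625, coefficient = 2
x_2 = 0.7500, f(x_2) = 1.562500, coefficient = 2
x_3 = 1.1250, f(x_3) = 2.265625, coefficient = 2
x_4 = 1.5000, f(x_4) = 3.250000, coefficient = 1

I ≈ (0.375000/2) × 14.187500 = 2.660156
Exact value: 2.625000
Error: 0.035156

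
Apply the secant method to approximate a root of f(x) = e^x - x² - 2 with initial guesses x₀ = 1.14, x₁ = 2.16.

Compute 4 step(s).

f(x) = e^x - x² - 2
x₀ = 1.14, x₁ = 2.16

Secant formula: x_{n+1} = x_n - f(x_n)(x_n - x_{n-1})/(f(x_n) - f(x_{n-1}))

Iteration 1:
  f(1.140000) = -0.172832
  f(2.160000) = 2.005538
  x_2 = 2.160000 - 2.005538×(2.160000 - 1.140000)/(2.005538 - (-0.172832))
       = 1.220927
Iteration 2:
  f(2.160000) = 2.005538
  f(1.220927) = -0.100334
  x_3 = 1.220927 - (-0.100334)×(1.220927 - 2.160000)/(-0.100334 - 2.005538)
       = 1.265669
Iteration 3:
  f(1.220927) = -0.100334
  f(1.265669) = -0.056454
  x_4 = 1.265669 - (-0.056454)×(1.265669 - 1.220927)/(-0.056454 - (-0.100334))
       = 1.323233
Iteration 4:
  f(1.265669) = -0.056454
  f(1.323233) = 0.004598
  x_5 = 1.323233 - 0.004598×(1.323233 - 1.265669)/(0.004598 - (-0.056454))
       = 1.318898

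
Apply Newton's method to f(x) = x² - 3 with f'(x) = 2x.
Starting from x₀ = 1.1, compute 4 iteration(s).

f(x) = x² - 3
f'(x) = 2x
x₀ = 1.1

Newton-Raphson formula: x_{n+1} = x_n - f(x_n)/f'(x_n)

Iteration 1:
  f(1.100000) = -1.790000
  f'(1.100000) = 2.200000
  x_1 = 1.100000 - (-1.790000)/2.200000 = 1.913636
Iteration 2:
  f(1.913636) = 0.662004
  f'(1.913636) = 3.827273
  x_2 = 1.913636 - 0.662004/3.827273 = 1.740666
Iteration 3:
  f(1.740666) = 0.029919
  f'(1.740666) = 3.481332
  x_3 = 1.740666 - 0.029919/3.481332 = 1.732072
Iteration 4:
  f(1.732072) = 0.000074
  f'(1.732072) = 3.464144
  x_4 = 1.732072 - 0.000074/3.464144 = 1.732051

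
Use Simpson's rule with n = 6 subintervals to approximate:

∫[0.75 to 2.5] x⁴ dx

f(x) = x⁴
a = 0.75, b = 2.5, n = 6
h = (b - a)/n = 0.291667

Simpson's rule: (h/3)[f(x₀) + 4f(x₁) + 2f(x₂) + ... + f(xₙ)]

x_0 = 0.7500, f(x_0) = 0.316406, coefficient = 1
x_1 = 1.0417, f(x_1) = 1.177376, coefficient = 4
x_2 = 1.3333, f(x_2) = 3.160494, coefficient = 2
x_3 = 1.6250, f(x_3) = 6.972900, coefficient = 4
x_4 = 1.9167, f(x_4) = 13.495419, coefficient = 2
x_5 = 2.2083, f(x_5) = 23.782555, coefficient = 4
x_6 = 2.5000, f(x_6) = 39.062500, coefficient = 1

I ≈ (0.291667/3) × 200.422056 = 19.485478
Exact value: 19.483789
Error: 0.001689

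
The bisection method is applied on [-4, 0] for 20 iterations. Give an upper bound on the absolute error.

Bisection error bound: |error| ≤ (b-a)/2^n
|error| ≤ (0 - (-4))/2^20 = 4/2^20
|error| ≤ 0.0000038147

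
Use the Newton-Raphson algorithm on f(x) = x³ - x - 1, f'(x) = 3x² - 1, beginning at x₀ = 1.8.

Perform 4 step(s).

f(x) = x³ - x - 1
f'(x) = 3x² - 1
x₀ = 1.8

Newton-Raphson formula: x_{n+1} = x_n - f(x_n)/f'(x_n)

Iteration 1:
  f(1.800000) = 3.032000
  f'(1.800000) = 8.720000
  x_1 = 1.800000 - 3.032000/8.720000 = 1.452294
Iteration 2:
  f(1.452294) = 0.610821
  f'(1.452294) = 5.327470
  x_2 = 1.452294 - 0.610821/5.327470 = 1.337639
Iteration 3:
  f(1.337639) = 0.055767
  f'(1.337639) = 4.367831
  x_3 = 1.337639 - 0.055767/4.367831 = 1.324871
Iteration 4:
  f(1.324871) = 0.000652
  f'(1.324871) = 4.265848
  x_4 = 1.324871 - 0.000652/4.265848 = 1.324718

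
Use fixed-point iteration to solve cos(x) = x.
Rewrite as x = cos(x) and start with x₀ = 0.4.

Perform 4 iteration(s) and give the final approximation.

Equation: cos(x) = x
Fixed-point form: x = cos(x)
x₀ = 0.4

x_1 = g(0.400000) = 0.921061
x_2 = g(0.921061) = 0.604976
x_3 = g(0.604976) = 0.822516
x_4 = g(0.822516) = 0.680380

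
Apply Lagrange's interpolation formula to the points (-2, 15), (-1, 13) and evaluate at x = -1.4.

Lagrange interpolation formula:
P(x) = Σ yᵢ × Lᵢ(x)
where Lᵢ(x) = Π_{j≠i} (x - xⱼ)/(xᵢ - xⱼ)

L_0(-1.4) = (-1.4 - (-1))/(-2 - (-1)) = 0.400000
L_1(-1.4) = (-1.4 - (-2))/(-1 - (-2)) = 0.600000

P(-1.4) = 15×L_0(-1.4) + 13×L_1(-1.4)
P(-1.4) = 13.800000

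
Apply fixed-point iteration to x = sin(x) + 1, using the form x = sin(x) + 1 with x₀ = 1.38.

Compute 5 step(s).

Equation: x = sin(x) + 1
Fixed-point form: x = sin(x) + 1
x₀ = 1.38

x_1 = g(1.380000) = 1.981854
x_2 = g(1.981854) = 1.916699
x_3 = g(1.916699) = 1.940770
x_4 = g(1.940770) = 1.932337
x_5 = g(1.932337) = 1.935353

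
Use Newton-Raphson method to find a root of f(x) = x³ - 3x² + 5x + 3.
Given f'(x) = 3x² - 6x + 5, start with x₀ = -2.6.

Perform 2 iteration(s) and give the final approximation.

f(x) = x³ - 3x² + 5x + 3
f'(x) = 3x² - 6x + 5
x₀ = -2.6

Newton-Raphson formula: x_{n+1} = x_n - f(x_n)/f'(x_n)

Iteration 1:
  f(-2.600000) = -47.856000
  f'(-2.600000) = 40.880000
  x_1 = -2.600000 - (-47.856000)/40.880000 = -1.429354
Iteration 2:
  f(-1.429354) = -13.196178
  f'(-1.429354) = 19.705286
  x_2 = -1.429354 - (-13.196178)/19.705286 = -0.759677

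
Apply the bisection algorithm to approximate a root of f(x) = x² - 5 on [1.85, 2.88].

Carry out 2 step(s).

f(x) = x² - 5
Initial interval: [1.85, 2.88]

Iteration 1:
  c_1 = (1.850000 + 2.880000)/2 = 2.365000
  f(c_1) = f(2.365000) = 0.593225
  f(a) × f(c) < 0, new interval: [1.850000, 2.365000]
Iteration 2:
  c_2 = (1.850000 + 2.365000)/2 = 2.107500
  f(c_2) = f(2.107500) = -0.558444
  f(a) × f(c) ≥ 0, new interval: [2.107500, 2.365000]

After 2 iteration(s), the approximation is c_2 = 2.107500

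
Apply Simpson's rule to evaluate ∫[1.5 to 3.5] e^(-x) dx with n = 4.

f(x) = e^(-x)
a = 1.5, b = 3.5, n = 4
h = (b - a)/n = 0.500000

Simpson's rule: (h/3)[f(x₀) + 4f(x₁) + 2f(x₂) + ... + f(xₙ)]

x_0 = 1.5000, f(x_0) = 0.223130, coefficient = 1
x_1 = 2.0000, f(x_1) = 0.135335, coefficient = 4
x_2 = 2.5000, f(x_2) = 0.082085, coefficient = 2
x_3 = 3.0000, f(x_3) = 0.049787, coefficient = 4
x_4 = 3.5000, f(x_4) = 0.030197, coefficient = 1

I ≈ (0.500000/3) × 1.157987 = 0.192998
Exact value: 0.192933
Error: 0.000065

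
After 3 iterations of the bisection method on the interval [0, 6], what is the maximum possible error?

Bisection error bound: |error| ≤ (b-a)/2^n
|error| ≤ (6 - 0)/2^3 = 6/2^3
|error| ≤ 0.7500000000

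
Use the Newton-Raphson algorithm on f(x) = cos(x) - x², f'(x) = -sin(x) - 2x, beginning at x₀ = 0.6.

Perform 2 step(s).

f(x) = cos(x) - x²
f'(x) = -sin(x) - 2x
x₀ = 0.6

Newton-Raphson formula: x_{n+1} = x_n - f(x_n)/f'(x_n)

Iteration 1:
  f(0.600000) = 0.465336
  f'(0.600000) = -1.764642
  x_1 = 0.600000 - 0.465336/(-1.764642) = 0.863700
Iteration 2:
  f(0.863700) = -0.096348
  f'(0.863700) = -2.487650
  x_2 = 0.863700 - (-0.096348)/(-2.487650) = 0.824969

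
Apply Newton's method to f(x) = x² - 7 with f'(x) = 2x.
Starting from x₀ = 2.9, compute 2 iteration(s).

f(x) = x² - 7
f'(x) = 2x
x₀ = 2.9

Newton-Raphson formula: x_{n+1} = x_n - f(x_n)/f'(x_n)

Iteration 1:
  f(2.900000) = 1.410000
  f'(2.900000) = 5.800000
  x_1 = 2.900000 - 1.410000/5.800000 = 2.656897
Iteration 2:
  f(2.656897) = 0.059099
  f'(2.656897) = 5.313793
  x_2 = 2.656897 - 0.059099/5.313793 = 2.645775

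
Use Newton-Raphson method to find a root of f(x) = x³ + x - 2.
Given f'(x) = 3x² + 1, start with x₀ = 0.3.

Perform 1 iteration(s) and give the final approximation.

f(x) = x³ + x - 2
f'(x) = 3x² + 1
x₀ = 0.3

Newton-Raphson formula: x_{n+1} = x_n - f(x_n)/f'(x_n)

Iteration 1:
  f(0.300000) = -1.673000
  f'(0.300000) = 1.270000
  x_1 = 0.300000 - (-1.673000)/1.270000 = 1.617323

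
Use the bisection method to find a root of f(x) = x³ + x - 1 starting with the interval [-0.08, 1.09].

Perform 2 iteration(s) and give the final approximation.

f(x) = x³ + x - 1
Initial interval: [-0.08, 1.09]

Iteration 1:
  c_1 = (-0.080000 + 1.090000)/2 = 0.505000
  f(c_1) = f(0.505000) = -0.366212
  f(a) × f(c) ≥ 0, new interval: [0.505000, 1.090000]
Iteration 2:
  c_2 = (0.505000 + 1.090000)/2 = 0.797500
  f(c_2) = f(0.797500) = 0.304715
  f(a) × f(c) < 0, new interval: [0.505000, 0.797500]

After 2 iteration(s), the approximation is c_2 = 0.797500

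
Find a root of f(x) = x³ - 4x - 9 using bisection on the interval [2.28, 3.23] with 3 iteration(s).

f(x) = x³ - 4x - 9
Initial interval: [2.28, 3.23]

Iteration 1:
  c_1 = (2.280000 + 3.230000)/2 = 2.755000
  f(c_1) = f(2.755000) = 0.890519
  f(a) × f(c) < 0, new interval: [2.280000, 2.755000]
Iteration 2:
  c_2 = (2.280000 + 2.755000)/2 = 2.517500
  f(c_2) = f(2.517500) = -3.114573
  f(a) × f(c) ≥ 0, new interval: [2.517500, 2.755000]
Iteration 3:
  c_3 = (2.517500 + 2.755000)/2 = 2.636250
  f(c_3) = f(2.636250) = -1.223553
  f(a) × f(c) ≥ 0, new interval: [2.636250, 2.755000]

After 3 iteration(s), the approximation is c_3 = 2.636250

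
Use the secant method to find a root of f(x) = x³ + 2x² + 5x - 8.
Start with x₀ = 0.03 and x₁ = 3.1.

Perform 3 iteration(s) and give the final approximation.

f(x) = x³ + 2x² + 5x - 8
x₀ = 0.03, x₁ = 3.1

Secant formula: x_{n+1} = x_n - f(x_n)(x_n - x_{n-1})/(f(x_n) - f(x_{n-1}))

Iteration 1:
  f(0.030000) = -7.848173
  f(3.100000) = 56.511000
  x_2 = 3.100000 - 56.511000×(3.100000 - 0.030000)/(56.511000 - (-7.848173))
       = 0.404366
Iteration 2:
  f(3.100000) = 56.511000
  f(0.404366) = -5.585027
  x_3 = 0.404366 - (-5.585027)×(0.404366 - 3.100000)/(-5.585027 - 56.511000)
       = 0.646816
Iteration 3:
  f(0.404366) = -5.585027
  f(0.646816) = -3.658567
  x_4 = 0.646816 - (-3.658567)×(0.646816 - 0.404366)/(-3.658567 - (-5.585027))
       = 1.107257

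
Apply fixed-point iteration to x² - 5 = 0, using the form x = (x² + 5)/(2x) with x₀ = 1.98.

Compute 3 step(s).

Equation: x² - 5 = 0
Fixed-point form: x = (x² + 5)/(2x)
x₀ = 1.98

x_1 = g(1.980000) = 2.252626
x_2 = g(2.252626) = 2.236129
x_3 = g(2.236129) = 2.236068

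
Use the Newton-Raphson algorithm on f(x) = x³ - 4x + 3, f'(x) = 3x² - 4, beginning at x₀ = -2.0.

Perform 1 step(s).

f(x) = x³ - 4x + 3
f'(x) = 3x² - 4
x₀ = -2.0

Newton-Raphson formula: x_{n+1} = x_n - f(x_n)/f'(x_n)

Iteration 1:
  f(-2.000000) = 3.000000
  f'(-2.000000) = 8.000000
  x_1 = -2.000000 - 3.000000/8.000000 = -2.375000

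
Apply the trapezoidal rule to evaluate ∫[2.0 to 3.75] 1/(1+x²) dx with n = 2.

f(x) = 1/(1+x²)
a = 2.0, b = 3.75, n = 2
h = (b - a)/n = 0.875000

Trapezoidal rule: (h/2)[f(x₀) + 2f(x₁) + 2f(x₂) + ... + f(xₙ)]

x_0 = 2.0000, f(x_0) = 0.200000, coefficient = 1
x_1 = 2.8750, f(x_1) = 0.107926, coefficient = 2
x_2 = 3.7500, f(x_2) = 0.066390, coefficient = 1

I ≈ (0.875000/2) × 0.482242 = 0.210981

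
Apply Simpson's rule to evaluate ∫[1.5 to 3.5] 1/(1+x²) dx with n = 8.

f(x) = 1/(1+x²)
a = 1.5, b = 3.5, n = 8
h = (b - a)/n = 0.250000

Simpson's rule: (h/3)[f(x₀) + 4f(x₁) + 2f(x₂) + ... + f(xₙ)]

x_0 = 1.5000, f(x_0) = 0.307692, coefficient = 1
x_1 = 1.7500, f(x_1) = 0.246154, coefficient = 4
x_2 = 2.0000, f(x_2) = 0.200000, coefficient = 2
x_3 = 2.2500, f(x_3) = 0.164948, coefficient = 4
x_4 = 2.5000, f(x_4) = 0.137931, coefficient = 2
x_5 = 2.7500, f(x_5) = 0.116788, coefficient = 4
x_6 = 3.0000, f(x_6) = 0.100000, coefficient = 2
x_7 = 3.2500, f(x_7) = 0.086486, coefficient = 4
x_8 = 3.5000, f(x_8) = 0.075472, coefficient = 1

I ≈ (0.250000/3) × 3.716535 = 0.309711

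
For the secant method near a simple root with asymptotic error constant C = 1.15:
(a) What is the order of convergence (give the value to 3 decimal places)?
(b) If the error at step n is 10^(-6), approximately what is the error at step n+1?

(a) Secant method has superlinear convergence with order φ = (1+√5)/2 ≈ 1.618.
    This means |e_{n+1}| ≈ C|e_n|^1.618.

(b) With |e_n| = 10^(-6) and C = 1.15:
    |e_{n+1}| ≈ 1.15 × (10^(-6))^1.618 = 1.15 × 10^(-9.71)

(a) ≈ 1.618 (golden ratio); (b) |e_{n+1}| ≈ 2.252e-10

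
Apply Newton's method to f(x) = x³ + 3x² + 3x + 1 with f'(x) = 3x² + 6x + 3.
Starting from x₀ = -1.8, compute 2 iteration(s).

f(x) = x³ + 3x² + 3x + 1
f'(x) = 3x² + 6x + 3
x₀ = -1.8

Newton-Raphson formula: x_{n+1} = x_n - f(x_n)/f'(x_n)

Iteration 1:
  f(-1.800000) = -0.512000
  f'(-1.800000) = 1.920000
  x_1 = -1.800000 - (-0.512000)/1.920000 = -1.533333
Iteration 2:
  f(-1.533333) = -0.151704
  f'(-1.533333) = 0.853333
  x_2 = -1.533333 - (-0.151704)/0.853333 = -1.355556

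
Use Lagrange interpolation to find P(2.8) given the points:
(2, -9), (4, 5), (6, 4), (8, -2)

Lagrange interpolation formula:
P(x) = Σ yᵢ × Lᵢ(x)
where Lᵢ(x) = Π_{j≠i} (x - xⱼ)/(xᵢ - xⱼ)

L_0(2.8) = (2.8 - 4)/(2 - 4) × (2.8 - 6)/(2 - 6) × (2.8 - 8)/(2 - 8) = 0.416000
L_1(2.8) = (2.8 - 2)/(4 - 2) × (2.8 - 6)/(4 - 6) × (2.8 - 8)/(4 - 8) = 0.832000
L_2(2.8) = (2.8 - 2)/(6 - 2) × (2.8 - 4)/(6 - 4) × (2.8 - 8)/(6 - 8) = -0.312000
L_3(2.8) = (2.8 - 2)/(8 - 2) × (2.8 - 4)/(8 - 4) × (2.8 - 6)/(8 - 6) = 0.064000

P(2.8) = (-9)×L_0(2.8) + 5×L_1(2.8) + 4×L_2(2.8) + (-2)×L_3(2.8)
P(2.8) = -0.960000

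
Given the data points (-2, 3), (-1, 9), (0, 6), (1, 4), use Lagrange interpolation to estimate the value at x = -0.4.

Lagrange interpolation formula:
P(x) = Σ yᵢ × Lᵢ(x)
where Lᵢ(x) = Π_{j≠i} (x - xⱼ)/(xᵢ - xⱼ)

L_0(-0.4) = (-0.4 - (-1))/(-2 - (-1)) × (-0.4 - 0)/(-2 - 0) × (-0.4 - 1)/(-2 - 1) = -0.056000
L_1(-0.4) = (-0.4 - (-2))/(-1 - (-2)) × (-0.4 - 0)/(-1 - 0) × (-0.4 - 1)/(-1 - 1) = 0.448000
L_2(-0.4) = (-0.4 - (-2))/(0 - (-2)) × (-0.4 - (-1))/(0 - (-1)) × (-0.4 - 1)/(0 - 1) = 0.672000
L_3(-0.4) = (-0.4 - (-2))/(1 - (-2)) × (-0.4 - (-1))/(1 - (-1)) × (-0.4 - 0)/(1 - 0) = -0.064000

P(-0.4) = 3×L_0(-0.4) + 9×L_1(-0.4) + 6×L_2(-0.4) + 4×L_3(-0.4)
P(-0.4) = 7.640000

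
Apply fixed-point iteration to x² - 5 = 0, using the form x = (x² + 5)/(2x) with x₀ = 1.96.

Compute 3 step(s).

Equation: x² - 5 = 0
Fixed-point form: x = (x² + 5)/(2x)
x₀ = 1.96

x_1 = g(1.960000) = 2.255510
x_2 = g(2.255510) = 2.236152
x_3 = g(2.236152) = 2.236068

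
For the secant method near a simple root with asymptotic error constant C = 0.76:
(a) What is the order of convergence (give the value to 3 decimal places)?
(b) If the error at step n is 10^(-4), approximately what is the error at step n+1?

(a) Secant method has superlinear convergence with order φ = (1+√5)/2 ≈ 1.618.
    This means |e_{n+1}| ≈ C|e_n|^1.618.

(b) With |e_n| = 10^(-4) and C = 0.76:
    |e_{n+1}| ≈ 0.76 × (10^(-4))^1.618 = 0.76 × 10^(-6.47)

(a) ≈ 1.618 (golden ratio); (b) |e_{n+1}| ≈ 2.563e-07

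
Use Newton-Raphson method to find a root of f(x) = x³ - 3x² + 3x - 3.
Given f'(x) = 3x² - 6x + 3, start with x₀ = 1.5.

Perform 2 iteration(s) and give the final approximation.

f(x) = x³ - 3x² + 3x - 3
f'(x) = 3x² - 6x + 3
x₀ = 1.5

Newton-Raphson formula: x_{n+1} = x_n - f(x_n)/f'(x_n)

Iteration 1:
  f(1.500000) = -1.875000
  f'(1.500000) = 0.750000
  x_1 = 1.500000 - (-1.875000)/0.750000 = 4.000000
Iteration 2:
  f(4.000000) = 25.000000
  f'(4.000000) = 27.000000
  x_2 = 4.000000 - 25.000000/27.000000 = 3.074074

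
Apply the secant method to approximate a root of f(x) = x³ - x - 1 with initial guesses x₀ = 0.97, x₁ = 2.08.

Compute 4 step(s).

f(x) = x³ - x - 1
x₀ = 0.97, x₁ = 2.08

Secant formula: x_{n+1} = x_n - f(x_n)(x_n - x_{n-1})/(f(x_n) - f(x_{n-1}))

Iteration 1:
  f(0.970000) = -1.057327
  f(2.080000) = 5.918912
  x_2 = 2.080000 - 5.918912×(2.080000 - 0.970000)/(5.918912 - (-1.057327))
       = 1.138233
Iteration 2:
  f(2.080000) = 5.918912
  f(1.138233) = -0.663568
  x_3 = 1.138233 - (-0.663568)×(1.138233 - 2.080000)/(-0.663568 - 5.918912)
       = 1.233171
Iteration 3:
  f(1.138233) = -0.663568
  f(1.233171) = -0.357876
  x_4 = 1.233171 - (-0.357876)×(1.233171 - 1.138233)/(-0.357876 - (-0.663568))
       = 1.344315
Iteration 4:
  f(1.233171) = -0.357876
  f(1.344315) = 0.085108
  x_5 = 1.344315 - 0.085108×(1.344315 - 1.233171)/(0.085108 - (-0.357876))
       = 1.322961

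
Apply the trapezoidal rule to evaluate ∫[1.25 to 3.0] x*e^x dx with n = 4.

f(x) = x*e^x
a = 1.25, b = 3.0, n = 4
h = (b - a)/n = 0.437500

Trapezoidal rule: (h/2)[f(x₀) + 2f(x₁) + 2f(x₂) + ... + f(xₙ)]

x_0 = 1.2500, f(x_0) = 4.362929, coefficient = 1
x_1 = 1.6875, f(x_1) = 9.122539, coefficient = 2
x_2 = 2.1250, f(x_2) = 17.792407, coefficient = 2
x_3 = 2.5625, f(x_3) = 33.231006, coefficient = 2
x_4 = 3.0000, f(x_4) = 60.256611, coefficient = 1

I ≈ (0.437500/2) × 184.911443 = 40.449378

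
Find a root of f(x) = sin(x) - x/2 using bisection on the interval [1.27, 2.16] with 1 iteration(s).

f(x) = sin(x) - x/2
Initial interval: [1.27, 2.16]

Iteration 1:
  c_1 = (1.270000 + 2.160000)/2 = 1.715000
  f(c_1) = f(1.715000) = 0.132121
  f(a) × f(c) ≥ 0, new interval: [1.715000, 2.160000]

After 1 iteration(s), the approximation is c_1 = 1.715000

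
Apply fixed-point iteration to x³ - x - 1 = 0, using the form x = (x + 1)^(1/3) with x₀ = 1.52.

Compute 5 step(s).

Equation: x³ - x - 1 = 0
Fixed-point form: x = (x + 1)^(1/3)
x₀ = 1.52

x_1 = g(1.520000) = 1.360818
x_2 = g(1.360818) = 1.331540
x_3 = g(1.331540) = 1.326013
x_4 = g(1.326013) = 1.324964
x_5 = g(1.324964) = 1.324765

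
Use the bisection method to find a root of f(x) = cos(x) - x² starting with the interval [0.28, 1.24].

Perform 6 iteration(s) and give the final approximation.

f(x) = cos(x) - x²
Initial interval: [0.28, 1.24]

Iteration 1:
  c_1 = (0.280000 + 1.240000)/2 = 0.760000
  f(c_1) = f(0.760000) = 0.147236
  f(a) × f(c) ≥ 0, new interval: [0.760000, 1.240000]
Iteration 2:
  c_2 = (0.760000 + 1.240000)/2 = 1.000000
  f(c_2) = f(1.000000) = -0.459698
  f(a) × f(c) < 0, new interval: [0.760000, 1.000000]
Iteration 3:
  c_3 = (0.760000 + 1.000000)/2 = 0.880000
  f(c_3) = f(0.880000) = -0.137249
  f(a) × f(c) < 0, new interval: [0.760000, 0.880000]
Iteration 4:
  c_4 = (0.760000 + 0.880000)/2 = 0.820000
  f(c_4) = f(0.820000) = 0.009821
  f(a) × f(c) ≥ 0, new interval: [0.820000, 0.880000]
Iteration 5:
  c_5 = (0.820000 + 0.880000)/2 = 0.850000
  f(c_5) = f(0.850000) = -0.062517
  f(a) × f(c) < 0, new interval: [0.820000, 0.850000]
Iteration 6:
  c_6 = (0.820000 + 0.850000)/2 = 0.835000
  f(c_6) = f(0.835000) = -0.026047
  f(a) × f(c) < 0, new interval: [0.820000, 0.835000]

After 6 iteration(s), the approximation is c_6 = 0.835000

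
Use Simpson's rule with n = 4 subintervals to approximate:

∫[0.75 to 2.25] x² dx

f(x) = x²
a = 0.75, b = 2.25, n = 4
h = (b - a)/n = 0.375000

Simpson's rule: (h/3)[f(x₀) + 4f(x₁) + 2f(x₂) + ... + f(xₙ)]

x_0 = 0.7500, f(x_0) = 0.562500, coefficient = 1
x_1 = 1.1250, f(x_1) = 1.265625, coefficient = 4
x_2 = 1.5000, f(x_2) = 2.250000, coefficient = 2
x_3 = 1.8750, f(x_3) = 3.515625, coefficient = 4
x_4 = 2.2500, f(x_4) = 5.062500, coefficient = 1

I ≈ (0.375000/3) × 29.250000 = 3.656250
Exact value: 3.656250
Error: 0.000000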